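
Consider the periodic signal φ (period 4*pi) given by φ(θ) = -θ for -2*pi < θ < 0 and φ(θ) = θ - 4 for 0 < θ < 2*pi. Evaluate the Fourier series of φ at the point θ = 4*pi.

θ = 4*pi differs from θ = 0 by 1 full period(s), and the series is 4*pi-periodic.
At θ = 0 the one-sided limits are φ(0^-) = 0 and φ(0^+) = -4.
By Dirichlet's theorem the series converges to their average, [(0) + (-4)]/2 = -2.

-2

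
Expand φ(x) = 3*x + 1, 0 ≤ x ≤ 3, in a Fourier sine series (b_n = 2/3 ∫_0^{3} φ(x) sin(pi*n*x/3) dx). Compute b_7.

22/(7*pi)

b_7 = 2/3 ∫_0^{3} (3*x + 1) sin(7*pi*x/3) dx.
Integrating by parts (boundary term plus one more integral), an antiderivative of (3*x + 1) sin(7*pi*x/3) is -9*x*cos(7*pi*x/3)/(7*pi) + 27*sin(7*pi*x/3)/(49*pi**2) - 3*cos(7*pi*x/3)/(7*pi); evaluating from 0 to 3: ∫_{0}^{3} (3*x + 1) sin(7*pi*x/3) dx = (30/(7*pi)) - (-3/(7*pi)) = 33/(7*pi).
Hence b_7 = (2/3)·(33/(7*pi)) = 22/(7*pi).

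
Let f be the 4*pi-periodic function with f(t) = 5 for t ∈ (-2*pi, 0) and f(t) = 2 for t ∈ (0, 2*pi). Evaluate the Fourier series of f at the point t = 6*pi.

7/2

t = 6*pi differs from t = -2*pi by 2 full period(s), and the series is 4*pi-periodic.
At t = -2*pi the one-sided limits are f(-2*pi^-) = 2 and f(-2*pi^+) = 5.
By Dirichlet's theorem the series converges to their average, [(2) + (5)]/2 = 7/2.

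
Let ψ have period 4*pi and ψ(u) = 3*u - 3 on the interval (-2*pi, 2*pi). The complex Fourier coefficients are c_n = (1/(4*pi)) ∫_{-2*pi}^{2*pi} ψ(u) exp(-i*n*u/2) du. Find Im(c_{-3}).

2

Since ψ is real-valued, Im(c_{-3}) = -(1/(4*pi)) ∫_{-2*pi}^{2*pi} ψ(u) sin(-3*u/2) du = b_{3}/2.
Integrating by parts (boundary term plus one more integral), an antiderivative of (3*u - 3) sin(-3*u/2) is 2*u*cos(3*u/2) - 4*sin(3*u/2)/3 - 2*cos(3*u/2); evaluating from -2*pi to 2*pi: ∫_{-2*pi}^{2*pi} (3*u - 3) sin(-3*u/2) du = (2 - 4*pi) - (2 + 4*pi) = -8*pi.
Hence Im(c_{-3}) = (-1/(4*pi))·(-8*pi) = 2.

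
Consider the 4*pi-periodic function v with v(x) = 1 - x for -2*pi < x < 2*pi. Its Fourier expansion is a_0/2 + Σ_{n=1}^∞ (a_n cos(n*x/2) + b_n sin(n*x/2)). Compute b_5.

-4/5

b_5 = (1/(2*pi)) ∫_{-2*pi}^{2*pi} v(x) sin(5*x/2) dx.
Integrating by parts (boundary term plus one more integral), an antiderivative of (1 - x) sin(5*x/2) is 2*x*cos(5*x/2)/5 - 4*sin(5*x/2)/25 - 2*cos(5*x/2)/5; evaluating from -2*pi to 2*pi: ∫_{-2*pi}^{2*pi} (1 - x) sin(5*x/2) dx = (2/5 - 4*pi/5) - (2/5 + 4*pi/5) = -8*pi/5.
Hence b_5 = (1/(2*pi))·(-8*pi/5) = -4/5.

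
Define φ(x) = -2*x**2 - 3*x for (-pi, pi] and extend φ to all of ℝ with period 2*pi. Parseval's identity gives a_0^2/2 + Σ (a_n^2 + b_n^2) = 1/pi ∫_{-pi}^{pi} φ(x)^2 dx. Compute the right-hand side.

pi**2*(6 + 8*pi**2/5)

1/pi ∫_{-pi}^{pi} φ(x)^2 dx = 1/pi · (pi**3*(6 + 8*pi**2/5)) = pi**2*(6 + 8*pi**2/5).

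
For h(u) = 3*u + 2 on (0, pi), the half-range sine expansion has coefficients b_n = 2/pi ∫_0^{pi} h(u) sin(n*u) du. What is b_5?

2*(4 + 3*pi)/(5*pi)

b_5 = 2/pi ∫_0^{pi} (3*u + 2) sin(5*u) du.
Integrating by parts (boundary term plus one more integral), an antiderivative of (3*u + 2) sin(5*u) is -3*u*cos(5*u)/5 + 3*sin(5*u)/25 - 2*cos(5*u)/5; evaluating from 0 to pi: ∫_{0}^{pi} (3*u + 2) sin(5*u) du = (2/5 + 3*pi/5) - (-2/5) = 4/5 + 3*pi/5.
Hence b_5 = (2/pi)·(4/5 + 3*pi/5) = 2*(4 + 3*pi)/(5*pi).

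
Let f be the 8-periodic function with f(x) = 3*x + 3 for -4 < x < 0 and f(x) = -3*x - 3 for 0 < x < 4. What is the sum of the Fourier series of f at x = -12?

-12

x = -12 differs from x = -4 by -1 full period(s), and the series is 8-periodic.
At x = -4 the one-sided limits are f(-4^-) = -15 and f(-4^+) = -9.
By Dirichlet's theorem the series converges to their average, [(-15) + (-9)]/2 = -12.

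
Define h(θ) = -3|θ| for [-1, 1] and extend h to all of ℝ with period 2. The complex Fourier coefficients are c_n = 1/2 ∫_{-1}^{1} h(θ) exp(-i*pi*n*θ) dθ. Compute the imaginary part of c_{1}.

0

Since h is real-valued, Im(c_{1}) = -1/2 ∫_{-1}^{1} h(θ) sin(pi*θ) dθ = -b_{1}/2.
(h is even, so the integrand is odd over a symmetric interval and the integral vanishes.)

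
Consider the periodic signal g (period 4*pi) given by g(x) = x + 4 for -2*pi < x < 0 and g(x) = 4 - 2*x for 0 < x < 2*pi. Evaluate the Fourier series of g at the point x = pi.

4 - 2*pi

g is continuous at x = pi with value 4 - 2*pi, so the series converges to 4 - 2*pi there.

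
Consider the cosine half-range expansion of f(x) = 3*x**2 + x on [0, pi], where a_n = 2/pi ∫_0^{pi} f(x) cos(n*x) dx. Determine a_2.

3

a_2 = 2/pi ∫_0^{pi} (3*x**2 + x) cos(2*x) dx.
Integrating by parts twice (tabular method), an antiderivative of (3*x**2 + x) cos(2*x) is 3*x**2*sin(2*x)/2 + x*sin(2*x)/2 + 3*x*cos(2*x)/2 - 3*sin(2*x)/4 + cos(2*x)/4; evaluating from 0 to pi: ∫_{0}^{pi} (3*x**2 + x) cos(2*x) dx = (1/4 + 3*pi/2) - (1/4) = 3*pi/2.
Hence a_2 = (2/pi)·(3*pi/2) = 3.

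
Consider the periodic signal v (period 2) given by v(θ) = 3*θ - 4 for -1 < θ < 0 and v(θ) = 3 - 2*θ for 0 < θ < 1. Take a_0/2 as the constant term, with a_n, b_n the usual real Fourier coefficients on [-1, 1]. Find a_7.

10/(49*pi**2)

a_7 = ∫_{-1}^{1} v(θ) cos(7*pi*θ) dθ.
Split the integral at the breakpoints.
Integrating by parts (boundary term plus one more integral), an antiderivative of (3*θ - 4) cos(7*pi*θ) is 3*θ*sin(7*pi*θ)/(7*pi) - 4*sin(7*pi*θ)/(7*pi) + 3*cos(7*pi*θ)/(49*pi**2); evaluating from -1 to 0: ∫_{-1}^{0} (3*θ - 4) cos(7*pi*θ) dθ = (3/(49*pi**2)) - (-3/(49*pi**2)) = 6/(49*pi**2).
Integrating by parts (boundary term plus one more integral), an antiderivative of (3 - 2*θ) cos(7*pi*θ) is -2*θ*sin(7*pi*θ)/(7*pi) + 3*sin(7*pi*θ)/(7*pi) - 2*cos(7*pi*θ)/(49*pi**2); evaluating from 0 to 1: ∫_{0}^{1} (3 - 2*θ) cos(7*pi*θ) dθ = (2/(49*pi**2)) - (-2/(49*pi**2)) = 4/(49*pi**2).
Summing the pieces gives a_7 = 10/(49*pi**2).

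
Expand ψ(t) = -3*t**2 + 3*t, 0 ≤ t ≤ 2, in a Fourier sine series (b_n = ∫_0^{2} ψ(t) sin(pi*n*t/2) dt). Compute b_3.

-4/pi + 32/(9*pi**3)

b_3 = ∫_0^{2} (-3*t**2 + 3*t) sin(3*pi*t/2) dt.
Integrating by parts twice (tabular method), an antiderivative of (-3*t**2 + 3*t) sin(3*pi*t/2) is 2*t**2*cos(3*pi*t/2)/pi - 8*t*sin(3*pi*t/2)/(3*pi**2) - 2*t*cos(3*pi*t/2)/pi + 4*sin(3*pi*t/2)/(3*pi**2) - 16*cos(3*pi*t/2)/(9*pi**3); evaluating from 0 to 2: ∫_{0}^{2} (-3*t**2 + 3*t) sin(3*pi*t/2) dt = (-4/pi + 16/(9*pi**3)) - (-16/(9*pi**3)) = -4/pi + 32/(9*pi**3).
Hence b_3 = -4/pi + 32/(9*pi**3).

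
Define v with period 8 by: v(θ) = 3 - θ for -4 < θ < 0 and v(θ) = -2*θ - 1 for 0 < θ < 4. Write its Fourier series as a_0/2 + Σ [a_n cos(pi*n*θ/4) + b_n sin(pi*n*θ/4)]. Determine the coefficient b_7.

-20/(7*pi)

b_7 = 1/4 ∫_{-4}^{4} v(θ) sin(7*pi*θ/4) dθ.
Split the integral at the breakpoints.
Integrating by parts (boundary term plus one more integral), an antiderivative of (3 - θ) sin(7*pi*θ/4) is 4*θ*cos(7*pi*θ/4)/(7*pi) - 16*sin(7*pi*θ/4)/(49*pi**2) - 12*cos(7*pi*θ/4)/(7*pi); evaluating from -4 to 0: ∫_{-4}^{0} (3 - θ) sin(7*pi*θ/4) dθ = (-12/(7*pi)) - (4/pi) = -40/(7*pi).
Integrating by parts (boundary term plus one more integral), an antiderivative of (-2*θ - 1) sin(7*pi*θ/4) is 8*θ*cos(7*pi*θ/4)/(7*pi) - 32*sin(7*pi*θ/4)/(49*pi**2) + 4*cos(7*pi*θ/4)/(7*pi); evaluating from 0 to 4: ∫_{0}^{4} (-2*θ - 1) sin(7*pi*θ/4) dθ = (-36/(7*pi)) - (4/(7*pi)) = -40/(7*pi).
Summing the pieces and multiplying by (1/4) gives b_7 = -20/(7*pi).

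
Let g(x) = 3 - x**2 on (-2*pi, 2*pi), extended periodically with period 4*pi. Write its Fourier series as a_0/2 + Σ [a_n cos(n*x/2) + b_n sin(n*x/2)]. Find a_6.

a_6 = (1/(2*pi)) ∫_{-2*pi}^{2*pi} g(x) cos(3*x) dx.
g is even and cos(3*x) is even, so the integrand is even and a_6 = 1/pi ∫_0^{2*pi} g(x) cos(3*x) dx.
Integrating by parts twice (tabular method), an antiderivative of (3 - x**2) cos(3*x) is -x**2*sin(3*x)/3 - 2*x*cos(3*x)/9 + 29*sin(3*x)/27; evaluating from 0 to 2*pi: ∫_{0}^{2*pi} (3 - x**2) cos(3*x) dx = (-4*pi/9) - (0) = -4*pi/9.
Hence a_6 = (1/pi)·(-4*pi/9) = -4/9.

-4/9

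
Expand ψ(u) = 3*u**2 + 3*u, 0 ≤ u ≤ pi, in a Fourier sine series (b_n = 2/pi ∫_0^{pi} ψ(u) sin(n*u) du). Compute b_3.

b_3 = 2/pi ∫_0^{pi} (3*u**2 + 3*u) sin(3*u) du.
Integrating by parts twice (tabular method), an antiderivative of (3*u**2 + 3*u) sin(3*u) is -u**2*cos(3*u) + 2*u*sin(3*u)/3 - u*cos(3*u) + sin(3*u)/3 + 2*cos(3*u)/9; evaluating from 0 to pi: ∫_{0}^{pi} (3*u**2 + 3*u) sin(3*u) du = (-2/9 + pi + pi**2) - (2/9) = -4/9 + pi + pi**2.
Hence b_3 = (2/pi)·(-4/9 + pi + pi**2) = -8/(9*pi) + 2 + 2*pi.

-8/(9*pi) + 2 + 2*pi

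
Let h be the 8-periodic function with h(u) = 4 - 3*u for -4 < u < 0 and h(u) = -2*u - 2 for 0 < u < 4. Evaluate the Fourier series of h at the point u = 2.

-6

h is continuous at u = 2 with value -6, so the series converges to -6 there.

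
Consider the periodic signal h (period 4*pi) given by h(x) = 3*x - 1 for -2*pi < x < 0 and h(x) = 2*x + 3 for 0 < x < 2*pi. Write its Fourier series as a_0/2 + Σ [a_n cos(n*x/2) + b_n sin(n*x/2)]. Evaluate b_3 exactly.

2*(4 + 5*pi)/(3*pi)

b_3 = (1/(2*pi)) ∫_{-2*pi}^{2*pi} h(x) sin(3*x/2) dx.
Split the integral at the breakpoints.
Integrating by parts (boundary term plus one more integral), an antiderivative of (3*x - 1) sin(3*x/2) is -2*x*cos(3*x/2) + 4*sin(3*x/2)/3 + 2*cos(3*x/2)/3; evaluating from -2*pi to 0: ∫_{-2*pi}^{0} (3*x - 1) sin(3*x/2) dx = (2/3) - (-4*pi - 2/3) = 4/3 + 4*pi.
Integrating by parts (boundary term plus one more integral), an antiderivative of (2*x + 3) sin(3*x/2) is -4*x*cos(3*x/2)/3 + 8*sin(3*x/2)/9 - 2*cos(3*x/2); evaluating from 0 to 2*pi: ∫_{0}^{2*pi} (2*x + 3) sin(3*x/2) dx = (2 + 8*pi/3) - (-2) = 4 + 8*pi/3.
Summing the pieces and multiplying by (1/(2*pi)) gives b_3 = 2*(4 + 5*pi)/(3*pi).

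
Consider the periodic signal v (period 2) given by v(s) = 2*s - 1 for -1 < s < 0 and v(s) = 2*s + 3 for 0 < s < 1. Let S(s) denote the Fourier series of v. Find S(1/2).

4

v is continuous at s = 1/2 with value 4, so the series converges to 4 there.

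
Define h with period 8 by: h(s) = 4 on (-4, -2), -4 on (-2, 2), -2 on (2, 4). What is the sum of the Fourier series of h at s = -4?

1

s = -4 differs from s = 4 by -1 full period(s), and the series is 8-periodic.
At s = 4 the one-sided limits are h(4^-) = -2 and h(4^+) = 4.
By Dirichlet's theorem the series converges to their average, [(-2) + (4)]/2 = 1.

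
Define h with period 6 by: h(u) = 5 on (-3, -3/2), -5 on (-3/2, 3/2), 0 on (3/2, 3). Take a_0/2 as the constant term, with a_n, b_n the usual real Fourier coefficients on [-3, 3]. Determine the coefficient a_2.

0

a_2 = 1/3 ∫_{-3}^{3} h(u) cos(2*pi*u/3) du.
Split the integral at the breakpoints.
Directly, an antiderivative of (5) cos(2*pi*u/3) is 15*sin(2*pi*u/3)/(2*pi); evaluating from -3 to -3/2: ∫_{-3}^{-3/2} (5) cos(2*pi*u/3) du = (0) - (0) = 0.
Directly, an antiderivative of (-5) cos(2*pi*u/3) is -15*sin(2*pi*u/3)/(2*pi); evaluating from -3/2 to 3/2: ∫_{-3/2}^{3/2} (-5) cos(2*pi*u/3) du = (0) - (0) = 0.
∫_{3/2}^{3} (0) cos(2*pi*u/3) du = 0.
Summing the pieces and multiplying by (1/3) gives a_2 = 0.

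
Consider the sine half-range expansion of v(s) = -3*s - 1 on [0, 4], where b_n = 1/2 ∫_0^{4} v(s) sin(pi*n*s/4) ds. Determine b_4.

6/pi

b_4 = 1/2 ∫_0^{4} (-3*s - 1) sin(pi*s) ds.
Integrating by parts (boundary term plus one more integral), an antiderivative of (-3*s - 1) sin(pi*s) is 3*s*cos(pi*s)/pi - 3*sin(pi*s)/pi**2 + cos(pi*s)/pi; evaluating from 0 to 4: ∫_{0}^{4} (-3*s - 1) sin(pi*s) ds = (13/pi) - (1/pi) = 12/pi.
Hence b_4 = (1/2)·(12/pi) = 6/pi.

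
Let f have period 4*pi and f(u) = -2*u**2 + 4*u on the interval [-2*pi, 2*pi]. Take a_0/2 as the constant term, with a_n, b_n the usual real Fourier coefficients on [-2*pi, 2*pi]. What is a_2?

a_2 = (1/(2*pi)) ∫_{-2*pi}^{2*pi} f(u) cos(u) du.
Integrating by parts twice (tabular method), an antiderivative of (-2*u**2 + 4*u) cos(u) is -2*u**2*sin(u) + 4*u*sin(u) - 4*u*cos(u) + 4*sin(u) + 4*cos(u); evaluating from -2*pi to 2*pi: ∫_{-2*pi}^{2*pi} (-2*u**2 + 4*u) cos(u) du = (4 - 8*pi) - (4 + 8*pi) = -16*pi.
Hence a_2 = (1/(2*pi))·(-16*pi) = -8.

-8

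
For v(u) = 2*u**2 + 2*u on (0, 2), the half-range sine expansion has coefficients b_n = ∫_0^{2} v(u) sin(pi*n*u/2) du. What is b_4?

b_4 = ∫_0^{2} (2*u**2 + 2*u) sin(2*pi*u) du.
Integrating by parts twice (tabular method), an antiderivative of (2*u**2 + 2*u) sin(2*pi*u) is -u**2*cos(2*pi*u)/pi + u*sin(2*pi*u)/pi**2 - u*cos(2*pi*u)/pi + sin(2*pi*u)/(2*pi**2) + cos(2*pi*u)/(2*pi**3); evaluating from 0 to 2: ∫_{0}^{2} (2*u**2 + 2*u) sin(2*pi*u) du = (-6/pi + 1/(2*pi**3)) - (1/(2*pi**3)) = -6/pi.
Hence b_4 = -6/pi.

-6/pi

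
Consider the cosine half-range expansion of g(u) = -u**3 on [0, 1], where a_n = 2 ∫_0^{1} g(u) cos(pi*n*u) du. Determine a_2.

-3/(2*pi**2)

a_2 = 2 ∫_0^{1} (-u**3) cos(2*pi*u) du.
Integrating by parts three times (tabular method), an antiderivative of (-u**3) cos(2*pi*u) is -u**3*sin(2*pi*u)/(2*pi) - 3*u**2*cos(2*pi*u)/(4*pi**2) + 3*u*sin(2*pi*u)/(4*pi**3) + 3*cos(2*pi*u)/(8*pi**4); evaluating from 0 to 1: ∫_{0}^{1} (-u**3) cos(2*pi*u) du = (3*(1 - 2*pi**2)/(8*pi**4)) - (3/(8*pi**4)) = -3/(4*pi**2).
Hence a_2 = 2·(-3/(4*pi**2)) = -3/(2*pi**2).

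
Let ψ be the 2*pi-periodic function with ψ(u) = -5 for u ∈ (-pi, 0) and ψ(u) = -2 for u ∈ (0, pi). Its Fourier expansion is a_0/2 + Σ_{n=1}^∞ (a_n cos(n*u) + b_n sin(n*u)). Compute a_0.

-7

a_0 = 1/pi ∫_{-pi}^{pi} ψ(u) du = 1/pi · (-7*pi) = -7.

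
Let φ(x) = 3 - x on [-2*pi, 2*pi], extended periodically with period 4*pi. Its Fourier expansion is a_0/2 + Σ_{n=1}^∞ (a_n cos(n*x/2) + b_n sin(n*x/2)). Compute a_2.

a_2 = (1/(2*pi)) ∫_{-2*pi}^{2*pi} φ(x) cos(x) dx.
Integrating by parts (boundary term plus one more integral), an antiderivative of (3 - x) cos(x) is -x*sin(x) + 3*sin(x) - cos(x); evaluating from -2*pi to 2*pi: ∫_{-2*pi}^{2*pi} (3 - x) cos(x) dx = (-1) - (-1) = 0.
Hence a_2 = (1/(2*pi))·(0) = 0.

0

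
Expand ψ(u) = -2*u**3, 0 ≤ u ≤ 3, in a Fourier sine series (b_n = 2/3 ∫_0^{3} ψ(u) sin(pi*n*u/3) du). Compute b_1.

b_1 = 2/3 ∫_0^{3} (-2*u**3) sin(pi*u/3) du.
Integrating by parts three times (tabular method), an antiderivative of (-2*u**3) sin(pi*u/3) is 6*u**3*cos(pi*u/3)/pi - 54*u**2*sin(pi*u/3)/pi**2 - 324*u*cos(pi*u/3)/pi**3 + 972*sin(pi*u/3)/pi**4; evaluating from 0 to 3: ∫_{0}^{3} (-2*u**3) sin(pi*u/3) du = (-162/pi + 972/pi**3) - (0) = -162/pi + 972/pi**3.
Hence b_1 = (2/3)·(-162/pi + 972/pi**3) = -108/pi + 648/pi**3.

-108/pi + 648/pi**3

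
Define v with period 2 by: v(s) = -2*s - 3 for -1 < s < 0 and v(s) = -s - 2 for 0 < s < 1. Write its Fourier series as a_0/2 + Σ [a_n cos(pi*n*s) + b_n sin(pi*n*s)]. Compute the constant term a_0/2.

a_0 = ∫_{-1}^{1} v(s) ds = -9/2.
So the constant term a_0/2 = -9/4.

-9/4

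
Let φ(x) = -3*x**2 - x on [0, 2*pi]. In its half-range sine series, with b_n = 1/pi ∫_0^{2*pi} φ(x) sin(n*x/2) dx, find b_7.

b_7 = 1/pi ∫_0^{2*pi} (-3*x**2 - x) sin(7*x/2) dx.
Integrating by parts twice (tabular method), an antiderivative of (-3*x**2 - x) sin(7*x/2) is 6*x**2*cos(7*x/2)/7 - 24*x*sin(7*x/2)/49 + 2*x*cos(7*x/2)/7 - 4*sin(7*x/2)/49 - 48*cos(7*x/2)/343; evaluating from 0 to 2*pi: ∫_{0}^{2*pi} (-3*x**2 - x) sin(7*x/2) dx = (-24*pi**2/7 - 4*pi/7 + 48/343) - (-48/343) = -24*pi**2/7 - 4*pi/7 + 96/343.
Hence b_7 = (1/pi)·(-24*pi**2/7 - 4*pi/7 + 96/343) = 4*(-294*pi**2 - 49*pi + 24)/(343*pi).

4*(-294*pi**2 - 49*pi + 24)/(343*pi)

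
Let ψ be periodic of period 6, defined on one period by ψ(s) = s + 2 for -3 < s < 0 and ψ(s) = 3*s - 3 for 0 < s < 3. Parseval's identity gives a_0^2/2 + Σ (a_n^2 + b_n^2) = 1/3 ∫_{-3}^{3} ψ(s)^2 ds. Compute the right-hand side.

1/3 ∫_{-3}^{3} ψ(s)^2 ds = 1/3 · (30) = 10.

10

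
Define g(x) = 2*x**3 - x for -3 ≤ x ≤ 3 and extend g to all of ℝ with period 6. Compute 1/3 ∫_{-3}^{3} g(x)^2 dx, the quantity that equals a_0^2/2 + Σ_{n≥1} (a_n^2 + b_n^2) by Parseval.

24834/35

1/3 ∫_{-3}^{3} g(x)^2 dx = 1/3 · (74502/35) = 24834/35.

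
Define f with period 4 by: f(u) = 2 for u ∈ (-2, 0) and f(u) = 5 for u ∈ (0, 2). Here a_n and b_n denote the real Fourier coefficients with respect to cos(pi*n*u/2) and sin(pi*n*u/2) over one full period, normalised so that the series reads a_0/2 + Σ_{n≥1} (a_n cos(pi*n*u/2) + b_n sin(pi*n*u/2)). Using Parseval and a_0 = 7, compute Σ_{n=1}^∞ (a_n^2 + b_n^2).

Parseval: a_0^2/2 + Σ_{n≥1} (a_n^2+b_n^2) = 1/2 ∫_{-2}^{2} f(u)^2 du = 29.
Subtract a_0^2/2 = 49/2: Σ (a_n^2+b_n^2) = 9/2.

9/2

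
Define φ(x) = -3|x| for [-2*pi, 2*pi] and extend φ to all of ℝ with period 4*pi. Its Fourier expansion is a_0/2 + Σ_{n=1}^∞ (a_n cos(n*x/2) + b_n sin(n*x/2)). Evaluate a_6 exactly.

0

a_6 = (1/(2*pi)) ∫_{-2*pi}^{2*pi} φ(x) cos(3*x) dx.
φ is even and cos(3*x) is even, so the integrand is even and a_6 = 1/pi ∫_0^{2*pi} φ(x) cos(3*x) dx.
Integrating by parts (boundary term plus one more integral), an antiderivative of (-3*x) cos(3*x) is -x*sin(3*x) - cos(3*x)/3; evaluating from 0 to 2*pi: ∫_{0}^{2*pi} (-3*x) cos(3*x) dx = (-1/3) - (-1/3) = 0.
Hence a_6 = (1/pi)·(0) = 0.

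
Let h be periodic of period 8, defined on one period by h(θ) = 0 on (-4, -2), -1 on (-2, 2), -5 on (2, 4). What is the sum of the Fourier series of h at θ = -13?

θ = -13 differs from θ = 3 by -2 full period(s), and the series is 8-periodic.
h is continuous at θ = 3 with value -5, so the series converges to -5 there.

-5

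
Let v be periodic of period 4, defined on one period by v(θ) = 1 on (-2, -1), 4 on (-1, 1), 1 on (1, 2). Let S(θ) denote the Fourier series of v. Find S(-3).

θ = -3 differs from θ = 1 by -1 full period(s), and the series is 4-periodic.
At θ = 1 the one-sided limits are v(1^-) = 4 and v(1^+) = 1.
By Dirichlet's theorem the series converges to their average, [(4) + (1)]/2 = 5/2.

5/2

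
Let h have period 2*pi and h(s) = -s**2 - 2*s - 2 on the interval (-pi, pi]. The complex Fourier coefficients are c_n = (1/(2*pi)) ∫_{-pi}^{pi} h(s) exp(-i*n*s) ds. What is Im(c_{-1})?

-2

Since h is real-valued, Im(c_{-1}) = -(1/(2*pi)) ∫_{-pi}^{pi} h(s) sin(-s) ds = b_{1}/2.
Integrating by parts twice (tabular method), an antiderivative of (-s**2 - 2*s - 2) sin(-s) is -s**2*cos(s) + 2*s*sin(s) - 2*s*cos(s) + 2*sin(s); evaluating from -pi to pi: ∫_{-pi}^{pi} (-s**2 - 2*s - 2) sin(-s) ds = (pi*(2 + pi)) - (pi*(-2 + pi)) = 4*pi.
Hence Im(c_{-1}) = (-1/(2*pi))·(4*pi) = -2.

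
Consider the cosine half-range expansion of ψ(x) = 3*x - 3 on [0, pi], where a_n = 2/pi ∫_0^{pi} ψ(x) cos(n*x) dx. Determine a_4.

0

a_4 = 2/pi ∫_0^{pi} (3*x - 3) cos(4*x) dx.
Integrating by parts (boundary term plus one more integral), an antiderivative of (3*x - 3) cos(4*x) is 3*x*sin(4*x)/4 - 3*sin(4*x)/4 + 3*cos(4*x)/16; evaluating from 0 to pi: ∫_{0}^{pi} (3*x - 3) cos(4*x) dx = (3/16) - (3/16) = 0.
Hence a_4 = (2/pi)·(0) = 0.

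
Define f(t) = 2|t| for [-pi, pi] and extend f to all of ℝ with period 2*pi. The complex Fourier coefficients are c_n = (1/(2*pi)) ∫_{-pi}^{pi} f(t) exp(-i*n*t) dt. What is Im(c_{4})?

0

Since f is real-valued, Im(c_{4}) = -(1/(2*pi)) ∫_{-pi}^{pi} f(t) sin(4*t) dt = -b_{4}/2.
(f is even, so the integrand is odd over a symmetric interval and the integral vanishes.)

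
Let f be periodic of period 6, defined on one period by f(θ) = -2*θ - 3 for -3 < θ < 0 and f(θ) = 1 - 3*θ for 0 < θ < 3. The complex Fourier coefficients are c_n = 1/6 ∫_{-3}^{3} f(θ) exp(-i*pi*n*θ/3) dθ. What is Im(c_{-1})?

Since f is real-valued, Im(c_{-1}) = -1/6 ∫_{-3}^{3} f(θ) sin(-pi*θ/3) dθ = b_{1}/2.
Split the integral at the breakpoints.
Integrating by parts (boundary term plus one more integral), an antiderivative of (-2*θ - 3) sin(-pi*θ/3) is -6*θ*cos(pi*θ/3)/pi + 18*sin(pi*θ/3)/pi**2 - 9*cos(pi*θ/3)/pi; evaluating from -3 to 0: ∫_{-3}^{0} (-2*θ - 3) sin(-pi*θ/3) dθ = (-9/pi) - (-9/pi) = 0.
Integrating by parts (boundary term plus one more integral), an antiderivative of (1 - 3*θ) sin(-pi*θ/3) is -9*θ*cos(pi*θ/3)/pi + 27*sin(pi*θ/3)/pi**2 + 3*cos(pi*θ/3)/pi; evaluating from 0 to 3: ∫_{0}^{3} (1 - 3*θ) sin(-pi*θ/3) dθ = (24/pi) - (3/pi) = 21/pi.
So ∫_{-3}^{3} f(θ) sin(-pi*θ/3) dθ = 21/pi.
Hence Im(c_{-1}) = (-1/6)·(21/pi) = -7/(2*pi).

-7/(2*pi)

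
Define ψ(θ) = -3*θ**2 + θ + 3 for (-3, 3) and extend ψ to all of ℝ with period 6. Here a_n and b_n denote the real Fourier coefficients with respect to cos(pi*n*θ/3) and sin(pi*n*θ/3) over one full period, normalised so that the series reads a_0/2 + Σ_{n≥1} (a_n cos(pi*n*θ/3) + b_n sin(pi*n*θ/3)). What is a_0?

a_0 = 1/3 ∫_{-3}^{3} ψ(θ) dθ = 1/3 · (-36) = -12.

-12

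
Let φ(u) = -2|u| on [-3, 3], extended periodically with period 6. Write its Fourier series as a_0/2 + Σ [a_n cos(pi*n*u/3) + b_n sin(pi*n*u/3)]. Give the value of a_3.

8/(3*pi**2)

a_3 = 1/3 ∫_{-3}^{3} φ(u) cos(pi*u) du.
φ is even and cos(pi*u) is even, so the integrand is even and a_3 = 2/3 ∫_0^{3} φ(u) cos(pi*u) du.
Integrating by parts (boundary term plus one more integral), an antiderivative of (-2*u) cos(pi*u) is -2*u*sin(pi*u)/pi - 2*cos(pi*u)/pi**2; evaluating from 0 to 3: ∫_{0}^{3} (-2*u) cos(pi*u) du = (2/pi**2) - (-2/pi**2) = 4/pi**2.
Hence a_3 = (2/3)·(4/pi**2) = 8/(3*pi**2).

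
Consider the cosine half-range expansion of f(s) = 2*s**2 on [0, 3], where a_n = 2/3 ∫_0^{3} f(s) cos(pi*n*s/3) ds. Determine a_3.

-8/pi**2

a_3 = 2/3 ∫_0^{3} (2*s**2) cos(pi*s) ds.
Integrating by parts twice (tabular method), an antiderivative of (2*s**2) cos(pi*s) is 2*s**2*sin(pi*s)/pi + 4*s*cos(pi*s)/pi**2 - 4*sin(pi*s)/pi**3; evaluating from 0 to 3: ∫_{0}^{3} (2*s**2) cos(pi*s) ds = (-12/pi**2) - (0) = -12/pi**2.
Hence a_3 = (2/3)·(-12/pi**2) = -8/pi**2.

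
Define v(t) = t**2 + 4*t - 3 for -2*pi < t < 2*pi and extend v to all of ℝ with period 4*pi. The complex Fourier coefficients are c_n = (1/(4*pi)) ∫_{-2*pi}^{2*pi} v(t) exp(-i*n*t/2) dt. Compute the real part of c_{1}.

Since v is real-valued, Re(c_{1}) = (1/(4*pi)) ∫_{-2*pi}^{2*pi} v(t) cos(t/2) dt = a_{1}/2.
Integrating by parts twice (tabular method), an antiderivative of (t**2 + 4*t - 3) cos(t/2) is 2*t**2*sin(t/2) + 8*t*sin(t/2) + 8*t*cos(t/2) - 22*sin(t/2) + 16*cos(t/2); evaluating from -2*pi to 2*pi: ∫_{-2*pi}^{2*pi} (t**2 + 4*t - 3) cos(t/2) dt = (-16*pi - 16) - (-16 + 16*pi) = -32*pi.
Hence Re(c_{1}) = (1/(4*pi))·(-32*pi) = -8.

-8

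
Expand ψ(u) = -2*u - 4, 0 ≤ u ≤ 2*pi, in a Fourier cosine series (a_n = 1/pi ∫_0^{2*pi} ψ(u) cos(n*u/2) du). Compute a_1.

16/pi

a_1 = 1/pi ∫_0^{2*pi} (-2*u - 4) cos(u/2) du.
Integrating by parts (boundary term plus one more integral), an antiderivative of (-2*u - 4) cos(u/2) is -4*u*sin(u/2) - 8*sin(u/2) - 8*cos(u/2); evaluating from 0 to 2*pi: ∫_{0}^{2*pi} (-2*u - 4) cos(u/2) du = (8) - (-8) = 16.
Hence a_1 = (1/pi)·(16) = 16/pi.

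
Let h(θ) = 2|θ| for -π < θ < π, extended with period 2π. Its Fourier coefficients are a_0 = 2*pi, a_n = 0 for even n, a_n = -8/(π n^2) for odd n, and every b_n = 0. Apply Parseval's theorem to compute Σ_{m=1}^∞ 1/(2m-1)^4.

pi**4/96

Parseval: a_0^2/2 + Σ a_n^2 = (1/π) ∫_{-π}^{π} h(θ)^2 dθ = 8*pi**2/3.
Subtract a_0^2/2 = 2*pi**2: Σ a_n^2 = 2*pi**2/3.
Only odd n contribute, with a_n^2 = 64/(π^2 n^4), so Σ_{m≥1} 1/(2m-1)^4 = π^2·(2*pi**2/3)/64 = pi**4/96.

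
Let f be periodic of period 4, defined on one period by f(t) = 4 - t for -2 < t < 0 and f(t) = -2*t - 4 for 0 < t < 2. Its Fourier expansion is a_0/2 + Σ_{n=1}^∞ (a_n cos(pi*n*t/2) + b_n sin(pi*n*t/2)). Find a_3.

4/(9*pi**2)

a_3 = 1/2 ∫_{-2}^{2} f(t) cos(3*pi*t/2) dt.
Split the integral at the breakpoints.
Integrating by parts (boundary term plus one more integral), an antiderivative of (4 - t) cos(3*pi*t/2) is -2*t*sin(3*pi*t/2)/(3*pi) + 8*sin(3*pi*t/2)/(3*pi) - 4*cos(3*pi*t/2)/(9*pi**2); evaluating from -2 to 0: ∫_{-2}^{0} (4 - t) cos(3*pi*t/2) dt = (-4/(9*pi**2)) - (4/(9*pi**2)) = -8/(9*pi**2).
Integrating by parts (boundary term plus one more integral), an antiderivative of (-2*t - 4) cos(3*pi*t/2) is -4*t*sin(3*pi*t/2)/(3*pi) - 8*sin(3*pi*t/2)/(3*pi) - 8*cos(3*pi*t/2)/(9*pi**2); evaluating from 0 to 2: ∫_{0}^{2} (-2*t - 4) cos(3*pi*t/2) dt = (8/(9*pi**2)) - (-8/(9*pi**2)) = 16/(9*pi**2).
Summing the pieces and multiplying by (1/2) gives a_3 = 4/(9*pi**2).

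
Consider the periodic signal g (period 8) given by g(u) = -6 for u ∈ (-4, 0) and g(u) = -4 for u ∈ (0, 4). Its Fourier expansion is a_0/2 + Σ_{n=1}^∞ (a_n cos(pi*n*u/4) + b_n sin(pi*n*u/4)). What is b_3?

b_3 = 1/4 ∫_{-4}^{4} g(u) sin(3*pi*u/4) du.
Split the integral at the breakpoints.
Directly, an antiderivative of (-6) sin(3*pi*u/4) is 8*cos(3*pi*u/4)/pi; evaluating from -4 to 0: ∫_{-4}^{0} (-6) sin(3*pi*u/4) du = (8/pi) - (-8/pi) = 16/pi.
Directly, an antiderivative of (-4) sin(3*pi*u/4) is 16*cos(3*pi*u/4)/(3*pi); evaluating from 0 to 4: ∫_{0}^{4} (-4) sin(3*pi*u/4) du = (-16/(3*pi)) - (16/(3*pi)) = -32/(3*pi).
Summing the pieces and multiplying by (1/4) gives b_3 = 4/(3*pi).

4/(3*pi)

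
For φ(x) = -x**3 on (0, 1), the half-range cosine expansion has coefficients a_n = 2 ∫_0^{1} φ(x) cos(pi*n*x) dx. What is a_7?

a_7 = 2 ∫_0^{1} (-x**3) cos(7*pi*x) dx.
Integrating by parts three times (tabular method), an antiderivative of (-x**3) cos(7*pi*x) is -x**3*sin(7*pi*x)/(7*pi) - 3*x**2*cos(7*pi*x)/(49*pi**2) + 6*x*sin(7*pi*x)/(343*pi**3) + 6*cos(7*pi*x)/(2401*pi**4); evaluating from 0 to 1: ∫_{0}^{1} (-x**3) cos(7*pi*x) dx = (3*(-2 + 49*pi**2)/(2401*pi**4)) - (6/(2401*pi**4)) = 3*(-4 + 49*pi**2)/(2401*pi**4).
Hence a_7 = 2·(3*(-4 + 49*pi**2)/(2401*pi**4)) = 6*(-4 + 49*pi**2)/(2401*pi**4).

6*(-4 + 49*pi**2)/(2401*pi**4)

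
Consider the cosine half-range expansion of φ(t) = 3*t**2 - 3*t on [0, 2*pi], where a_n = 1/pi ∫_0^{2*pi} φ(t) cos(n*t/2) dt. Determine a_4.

a_4 = 1/pi ∫_0^{2*pi} (3*t**2 - 3*t) cos(2*t) dt.
Integrating by parts twice (tabular method), an antiderivative of (3*t**2 - 3*t) cos(2*t) is 3*t**2*sin(2*t)/2 - 3*t*sin(2*t)/2 + 3*t*cos(2*t)/2 - 3*sin(2*t)/4 - 3*cos(2*t)/4; evaluating from 0 to 2*pi: ∫_{0}^{2*pi} (3*t**2 - 3*t) cos(2*t) dt = (-3/4 + 3*pi) - (-3/4) = 3*pi.
Hence a_4 = (1/pi)·(3*pi) = 3.

3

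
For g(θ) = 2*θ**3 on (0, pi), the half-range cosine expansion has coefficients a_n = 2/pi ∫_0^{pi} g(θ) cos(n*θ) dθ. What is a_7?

a_7 = 2/pi ∫_0^{pi} (2*θ**3) cos(7*θ) dθ.
Integrating by parts three times (tabular method), an antiderivative of (2*θ**3) cos(7*θ) is 2*θ**3*sin(7*θ)/7 + 6*θ**2*cos(7*θ)/49 - 12*θ*sin(7*θ)/343 - 12*cos(7*θ)/2401; evaluating from 0 to pi: ∫_{0}^{pi} (2*θ**3) cos(7*θ) dθ = (12/2401 - 6*pi**2/49) - (-12/2401) = 24/2401 - 6*pi**2/49.
Hence a_7 = (2/pi)·(24/2401 - 6*pi**2/49) = 12*(4 - 49*pi**2)/(2401*pi).

12*(4 - 49*pi**2)/(2401*pi)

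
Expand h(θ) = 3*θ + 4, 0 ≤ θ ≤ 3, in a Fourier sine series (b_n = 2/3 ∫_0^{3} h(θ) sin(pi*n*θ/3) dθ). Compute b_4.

b_4 = 2/3 ∫_0^{3} (3*θ + 4) sin(4*pi*θ/3) dθ.
Integrating by parts (boundary term plus one more integral), an antiderivative of (3*θ + 4) sin(4*pi*θ/3) is -9*θ*cos(4*pi*θ/3)/(4*pi) + 27*sin(4*pi*θ/3)/(16*pi**2) - 3*cos(4*pi*θ/3)/pi; evaluating from 0 to 3: ∫_{0}^{3} (3*θ + 4) sin(4*pi*θ/3) dθ = (-39/(4*pi)) - (-3/pi) = -27/(4*pi).
Hence b_4 = (2/3)·(-27/(4*pi)) = -9/(2*pi).

-9/(2*pi)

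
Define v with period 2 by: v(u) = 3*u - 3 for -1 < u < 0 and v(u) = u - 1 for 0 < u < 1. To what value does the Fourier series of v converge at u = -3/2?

-1/2

u = -3/2 differs from u = 1/2 by -1 full period(s), and the series is 2-periodic.
v is continuous at u = 1/2 with value -1/2, so the series converges to -1/2 there.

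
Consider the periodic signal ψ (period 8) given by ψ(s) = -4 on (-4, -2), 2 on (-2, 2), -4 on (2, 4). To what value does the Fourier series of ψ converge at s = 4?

ψ is continuous at s = 4 with value -4, so the series converges to -4 there.

-4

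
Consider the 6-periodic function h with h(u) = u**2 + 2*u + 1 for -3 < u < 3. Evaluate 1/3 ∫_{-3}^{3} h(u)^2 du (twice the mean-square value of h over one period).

352/5

1/3 ∫_{-3}^{3} h(u)^2 du = 1/3 · (1056/5) = 352/5.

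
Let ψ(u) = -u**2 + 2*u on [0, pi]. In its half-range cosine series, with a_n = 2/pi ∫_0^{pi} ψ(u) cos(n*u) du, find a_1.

a_1 = 2/pi ∫_0^{pi} (-u**2 + 2*u) cos(u) du.
Integrating by parts twice (tabular method), an antiderivative of (-u**2 + 2*u) cos(u) is -u**2*sin(u) + 2*u*sin(u) - 2*u*cos(u) + 2*sin(u) + 2*cos(u); evaluating from 0 to pi: ∫_{0}^{pi} (-u**2 + 2*u) cos(u) du = (-2 + 2*pi) - (2) = -4 + 2*pi.
Hence a_1 = (2/pi)·(-4 + 2*pi) = 4 - 8/pi.

4 - 8/pi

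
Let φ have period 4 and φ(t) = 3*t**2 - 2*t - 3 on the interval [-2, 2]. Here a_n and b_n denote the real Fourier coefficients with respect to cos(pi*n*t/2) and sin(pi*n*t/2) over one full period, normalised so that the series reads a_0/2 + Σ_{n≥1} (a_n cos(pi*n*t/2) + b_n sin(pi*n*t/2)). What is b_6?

4/(3*pi)

b_6 = 1/2 ∫_{-2}^{2} φ(t) sin(3*pi*t) dt.
Integrating by parts twice (tabular method), an antiderivative of (3*t**2 - 2*t - 3) sin(3*pi*t) is -t**2*cos(3*pi*t)/pi + 2*t*sin(3*pi*t)/(3*pi**2) + 2*t*cos(3*pi*t)/(3*pi) - 2*sin(3*pi*t)/(9*pi**2) + 2*cos(3*pi*t)/(9*pi**3) + cos(3*pi*t)/pi; evaluating from -2 to 2: ∫_{-2}^{2} (3*t**2 - 2*t - 3) sin(3*pi*t) dt = ((2 - 15*pi**2)/(9*pi**3)) - ((2 - 39*pi**2)/(9*pi**3)) = 8/(3*pi).
Hence b_6 = (1/2)·(8/(3*pi)) = 4/(3*pi).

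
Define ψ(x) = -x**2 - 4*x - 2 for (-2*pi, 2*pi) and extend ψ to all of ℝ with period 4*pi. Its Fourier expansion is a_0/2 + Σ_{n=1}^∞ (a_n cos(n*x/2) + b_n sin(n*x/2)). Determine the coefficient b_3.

b_3 = (1/(2*pi)) ∫_{-2*pi}^{2*pi} ψ(x) sin(3*x/2) dx.
Integrating by parts twice (tabular method), an antiderivative of (-x**2 - 4*x - 2) sin(3*x/2) is 2*x**2*cos(3*x/2)/3 - 8*x*sin(3*x/2)/9 + 8*x*cos(3*x/2)/3 - 16*sin(3*x/2)/9 + 20*cos(3*x/2)/27; evaluating from -2*pi to 2*pi: ∫_{-2*pi}^{2*pi} (-x**2 - 4*x - 2) sin(3*x/2) dx = (-8*pi**2/3 - 16*pi/3 - 20/27) - (-8*pi**2/3 - 20/27 + 16*pi/3) = -32*pi/3.
Hence b_3 = (1/(2*pi))·(-32*pi/3) = -16/3.

-16/3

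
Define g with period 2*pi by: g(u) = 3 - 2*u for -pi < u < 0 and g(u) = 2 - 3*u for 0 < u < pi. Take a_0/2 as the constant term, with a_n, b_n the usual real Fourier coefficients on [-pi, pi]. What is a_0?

a_0 = 1/pi ∫_{-pi}^{pi} g(u) du = 1/pi · (pi*(10 - pi)/2) = 5 - pi/2.

5 - pi/2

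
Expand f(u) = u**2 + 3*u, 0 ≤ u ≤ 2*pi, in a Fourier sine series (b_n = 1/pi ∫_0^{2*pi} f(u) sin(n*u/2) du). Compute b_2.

b_2 = 1/pi ∫_0^{2*pi} (u**2 + 3*u) sin(u) du.
Integrating by parts twice (tabular method), an antiderivative of (u**2 + 3*u) sin(u) is -u**2*cos(u) + 2*u*sin(u) - 3*u*cos(u) + 3*sin(u) + 2*cos(u); evaluating from 0 to 2*pi: ∫_{0}^{2*pi} (u**2 + 3*u) sin(u) du = (-4*pi**2 - 6*pi + 2) - (2) = -2*pi*(3 + 2*pi).
Hence b_2 = (1/pi)·(-2*pi*(3 + 2*pi)) = -4*pi - 6.

-4*pi - 6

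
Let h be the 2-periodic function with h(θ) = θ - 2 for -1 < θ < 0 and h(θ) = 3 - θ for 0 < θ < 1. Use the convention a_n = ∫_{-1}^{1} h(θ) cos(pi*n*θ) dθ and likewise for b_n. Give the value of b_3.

b_3 = ∫_{-1}^{1} h(θ) sin(3*pi*θ) dθ.
Split the integral at the breakpoints.
Integrating by parts (boundary term plus one more integral), an antiderivative of (θ - 2) sin(3*pi*θ) is -θ*cos(3*pi*θ)/(3*pi) + sin(3*pi*θ)/(9*pi**2) + 2*cos(3*pi*θ)/(3*pi); evaluating from -1 to 0: ∫_{-1}^{0} (θ - 2) sin(3*pi*θ) dθ = (2/(3*pi)) - (-1/pi) = 5/(3*pi).
Integrating by parts (boundary term plus one more integral), an antiderivative of (3 - θ) sin(3*pi*θ) is θ*cos(3*pi*θ)/(3*pi) - sin(3*pi*θ)/(9*pi**2) - cos(3*pi*θ)/pi; evaluating from 0 to 1: ∫_{0}^{1} (3 - θ) sin(3*pi*θ) dθ = (2/(3*pi)) - (-1/pi) = 5/(3*pi).
Summing the pieces gives b_3 = 10/(3*pi).

10/(3*pi)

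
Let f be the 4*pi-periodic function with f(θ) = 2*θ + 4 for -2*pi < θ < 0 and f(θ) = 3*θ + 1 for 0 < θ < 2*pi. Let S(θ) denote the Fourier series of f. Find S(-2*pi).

At θ = -2*pi the one-sided limits are f(-2*pi^-) = 1 + 6*pi and f(-2*pi^+) = 4 - 4*pi.
By Dirichlet's theorem the series converges to their average, [(1 + 6*pi) + (4 - 4*pi)]/2 = 5/2 + pi.

5/2 + pi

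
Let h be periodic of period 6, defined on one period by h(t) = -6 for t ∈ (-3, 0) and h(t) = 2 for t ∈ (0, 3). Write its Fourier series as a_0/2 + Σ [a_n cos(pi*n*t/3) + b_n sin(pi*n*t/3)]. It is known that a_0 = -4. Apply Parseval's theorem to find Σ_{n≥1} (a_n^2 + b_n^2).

32

Parseval: a_0^2/2 + Σ_{n≥1} (a_n^2+b_n^2) = 1/3 ∫_{-3}^{3} h(t)^2 dt = 40.
Subtract a_0^2/2 = 8: Σ (a_n^2+b_n^2) = 32.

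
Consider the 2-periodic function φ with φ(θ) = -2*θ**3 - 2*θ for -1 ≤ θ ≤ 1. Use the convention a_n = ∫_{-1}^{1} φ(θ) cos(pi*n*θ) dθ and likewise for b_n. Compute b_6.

(-1 + 12*pi**2)/(9*pi**3)

b_6 = ∫_{-1}^{1} φ(θ) sin(6*pi*θ) dθ.
φ is odd and sin(6*pi*θ) is odd, so the integrand is even and b_6 = 2 ∫_0^{1} φ(θ) sin(6*pi*θ) dθ.
Integrating by parts three times (tabular method), an antiderivative of (-2*θ**3 - 2*θ) sin(6*pi*θ) is θ**3*cos(6*pi*θ)/(3*pi) - θ**2*sin(6*pi*θ)/(6*pi**2) - θ*cos(6*pi*θ)/(18*pi**3) + θ*cos(6*pi*θ)/(3*pi) - sin(6*pi*θ)/(18*pi**2) + sin(6*pi*θ)/(108*pi**4); evaluating from 0 to 1: ∫_{0}^{1} (-2*θ**3 - 2*θ) sin(6*pi*θ) dθ = ((-1 + 12*pi**2)/(18*pi**3)) - (0) = (-1 + 12*pi**2)/(18*pi**3).
Hence b_6 = 2·((-1 + 12*pi**2)/(18*pi**3)) = (-1 + 12*pi**2)/(9*pi**3).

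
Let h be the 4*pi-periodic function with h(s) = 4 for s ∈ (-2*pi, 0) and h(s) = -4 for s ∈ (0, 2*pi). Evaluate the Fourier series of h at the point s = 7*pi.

s = 7*pi differs from s = -pi by 2 full period(s), and the series is 4*pi-periodic.
h is continuous at s = -pi with value 4, so the series converges to 4 there.

4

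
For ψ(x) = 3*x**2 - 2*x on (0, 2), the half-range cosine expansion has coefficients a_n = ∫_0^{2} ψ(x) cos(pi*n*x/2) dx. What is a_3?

-32/(9*pi**2)

a_3 = ∫_0^{2} (3*x**2 - 2*x) cos(3*pi*x/2) dx.
Integrating by parts twice (tabular method), an antiderivative of (3*x**2 - 2*x) cos(3*pi*x/2) is 2*x**2*sin(3*pi*x/2)/pi - 4*x*sin(3*pi*x/2)/(3*pi) + 8*x*cos(3*pi*x/2)/(3*pi**2) - 16*sin(3*pi*x/2)/(9*pi**3) - 8*cos(3*pi*x/2)/(9*pi**2); evaluating from 0 to 2: ∫_{0}^{2} (3*x**2 - 2*x) cos(3*pi*x/2) dx = (-40/(9*pi**2)) - (-8/(9*pi**2)) = -32/(9*pi**2).
Hence a_3 = -32/(9*pi**2).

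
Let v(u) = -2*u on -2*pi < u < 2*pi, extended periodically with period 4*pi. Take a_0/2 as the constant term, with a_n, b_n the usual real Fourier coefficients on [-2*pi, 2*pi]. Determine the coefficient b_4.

2

b_4 = (1/(2*pi)) ∫_{-2*pi}^{2*pi} v(u) sin(2*u) du.
v is odd and sin(2*u) is odd, so the integrand is even and b_4 = 1/pi ∫_0^{2*pi} v(u) sin(2*u) du.
Integrating by parts (boundary term plus one more integral), an antiderivative of (-2*u) sin(2*u) is u*cos(2*u) - sin(2*u)/2; evaluating from 0 to 2*pi: ∫_{0}^{2*pi} (-2*u) sin(2*u) du = (2*pi) - (0) = 2*pi.
Hence b_4 = (1/pi)·(2*pi) = 2.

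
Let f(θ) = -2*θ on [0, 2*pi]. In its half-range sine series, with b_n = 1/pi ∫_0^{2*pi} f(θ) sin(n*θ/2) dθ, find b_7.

b_7 = 1/pi ∫_0^{2*pi} (-2*θ) sin(7*θ/2) dθ.
Integrating by parts (boundary term plus one more integral), an antiderivative of (-2*θ) sin(7*θ/2) is 4*θ*cos(7*θ/2)/7 - 8*sin(7*θ/2)/49; evaluating from 0 to 2*pi: ∫_{0}^{2*pi} (-2*θ) sin(7*θ/2) dθ = (-8*pi/7) - (0) = -8*pi/7.
Hence b_7 = (1/pi)·(-8*pi/7) = -8/7.

-8/7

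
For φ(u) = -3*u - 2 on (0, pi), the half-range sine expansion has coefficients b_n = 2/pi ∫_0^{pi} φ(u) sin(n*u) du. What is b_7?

b_7 = 2/pi ∫_0^{pi} (-3*u - 2) sin(7*u) du.
Integrating by parts (boundary term plus one more integral), an antiderivative of (-3*u - 2) sin(7*u) is 3*u*cos(7*u)/7 - 3*sin(7*u)/49 + 2*cos(7*u)/7; evaluating from 0 to pi: ∫_{0}^{pi} (-3*u - 2) sin(7*u) du = (-3*pi/7 - 2/7) - (2/7) = -3*pi/7 - 4/7.
Hence b_7 = (2/pi)·(-3*pi/7 - 4/7) = 2*(-3*pi - 4)/(7*pi).

2*(-3*pi - 4)/(7*pi)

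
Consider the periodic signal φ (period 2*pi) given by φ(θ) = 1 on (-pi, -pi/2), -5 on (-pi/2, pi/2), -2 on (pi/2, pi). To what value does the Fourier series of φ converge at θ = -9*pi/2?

-2

θ = -9*pi/2 differs from θ = -pi/2 by -2 full period(s), and the series is 2*pi-periodic.
At θ = -pi/2 the one-sided limits are φ(-pi/2^-) = 1 and φ(-pi/2^+) = -5.
By Dirichlet's theorem the series converges to their average, [(1) + (-5)]/2 = -2.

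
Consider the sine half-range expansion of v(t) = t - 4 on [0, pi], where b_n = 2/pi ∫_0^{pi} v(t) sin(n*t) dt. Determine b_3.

b_3 = 2/pi ∫_0^{pi} (t - 4) sin(3*t) dt.
Integrating by parts (boundary term plus one more integral), an antiderivative of (t - 4) sin(3*t) is -t*cos(3*t)/3 + sin(3*t)/9 + 4*cos(3*t)/3; evaluating from 0 to pi: ∫_{0}^{pi} (t - 4) sin(3*t) dt = (-4/3 + pi/3) - (4/3) = -8/3 + pi/3.
Hence b_3 = (2/pi)·(-8/3 + pi/3) = 2*(-8 + pi)/(3*pi).

2*(-8 + pi)/(3*pi)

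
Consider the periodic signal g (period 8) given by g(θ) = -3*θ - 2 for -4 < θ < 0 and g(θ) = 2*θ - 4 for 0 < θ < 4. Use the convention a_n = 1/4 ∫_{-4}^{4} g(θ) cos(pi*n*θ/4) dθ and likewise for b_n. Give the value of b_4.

1/pi

b_4 = 1/4 ∫_{-4}^{4} g(θ) sin(pi*θ) dθ.
Split the integral at the breakpoints.
Integrating by parts (boundary term plus one more integral), an antiderivative of (-3*θ - 2) sin(pi*θ) is 3*θ*cos(pi*θ)/pi - 3*sin(pi*θ)/pi**2 + 2*cos(pi*θ)/pi; evaluating from -4 to 0: ∫_{-4}^{0} (-3*θ - 2) sin(pi*θ) dθ = (2/pi) - (-10/pi) = 12/pi.
Integrating by parts (boundary term plus one more integral), an antiderivative of (2*θ - 4) sin(pi*θ) is -2*θ*cos(pi*θ)/pi + 2*sin(pi*θ)/pi**2 + 4*cos(pi*θ)/pi; evaluating from 0 to 4: ∫_{0}^{4} (2*θ - 4) sin(pi*θ) dθ = (-4/pi) - (4/pi) = -8/pi.
Summing the pieces and multiplying by (1/4) gives b_4 = 1/pi.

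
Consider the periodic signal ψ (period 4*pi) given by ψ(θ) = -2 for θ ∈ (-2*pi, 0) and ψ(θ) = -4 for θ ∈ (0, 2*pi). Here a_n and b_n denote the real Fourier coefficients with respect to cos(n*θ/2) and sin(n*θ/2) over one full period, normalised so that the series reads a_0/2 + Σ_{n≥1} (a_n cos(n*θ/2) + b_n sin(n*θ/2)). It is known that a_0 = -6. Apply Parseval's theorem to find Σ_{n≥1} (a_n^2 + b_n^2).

Parseval: a_0^2/2 + Σ_{n≥1} (a_n^2+b_n^2) = (1/(2*pi)) ∫_{-2*pi}^{2*pi} ψ(θ)^2 dθ = 20.
Subtract a_0^2/2 = 18: Σ (a_n^2+b_n^2) = 2.

2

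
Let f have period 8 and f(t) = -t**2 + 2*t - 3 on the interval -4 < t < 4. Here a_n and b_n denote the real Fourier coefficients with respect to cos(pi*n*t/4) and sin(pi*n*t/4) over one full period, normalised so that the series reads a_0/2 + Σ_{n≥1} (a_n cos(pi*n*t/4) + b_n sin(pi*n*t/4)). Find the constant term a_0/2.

a_0 = 1/4 ∫_{-4}^{4} f(t) dt = 1/4 · (-200/3) = -50/3.
So the constant term a_0/2 = -25/3.

-25/3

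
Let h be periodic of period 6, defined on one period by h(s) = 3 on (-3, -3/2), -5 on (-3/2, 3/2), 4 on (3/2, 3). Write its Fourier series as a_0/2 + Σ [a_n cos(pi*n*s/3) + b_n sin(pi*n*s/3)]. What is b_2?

-1/pi

b_2 = 1/3 ∫_{-3}^{3} h(s) sin(2*pi*s/3) ds.
Split the integral at the breakpoints.
Directly, an antiderivative of (3) sin(2*pi*s/3) is -9*cos(2*pi*s/3)/(2*pi); evaluating from -3 to -3/2: ∫_{-3}^{-3/2} (3) sin(2*pi*s/3) ds = (9/(2*pi)) - (-9/(2*pi)) = 9/pi.
Directly, an antiderivative of (-5) sin(2*pi*s/3) is 15*cos(2*pi*s/3)/(2*pi); evaluating from -3/2 to 3/2: ∫_{-3/2}^{3/2} (-5) sin(2*pi*s/3) ds = (-15/(2*pi)) - (-15/(2*pi)) = 0.
Directly, an antiderivative of (4) sin(2*pi*s/3) is -6*cos(2*pi*s/3)/pi; evaluating from 3/2 to 3: ∫_{3/2}^{3} (4) sin(2*pi*s/3) ds = (-6/pi) - (6/pi) = -12/pi.
Summing the pieces and multiplying by (1/3) gives b_2 = -1/pi.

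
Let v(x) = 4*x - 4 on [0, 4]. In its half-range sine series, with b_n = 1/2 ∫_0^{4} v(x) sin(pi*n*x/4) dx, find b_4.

-8/pi

b_4 = 1/2 ∫_0^{4} (4*x - 4) sin(pi*x) dx.
Integrating by parts (boundary term plus one more integral), an antiderivative of (4*x - 4) sin(pi*x) is -4*x*cos(pi*x)/pi + 4*sin(pi*x)/pi**2 + 4*cos(pi*x)/pi; evaluating from 0 to 4: ∫_{0}^{4} (4*x - 4) sin(pi*x) dx = (-12/pi) - (4/pi) = -16/pi.
Hence b_4 = (1/2)·(-16/pi) = -8/pi.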